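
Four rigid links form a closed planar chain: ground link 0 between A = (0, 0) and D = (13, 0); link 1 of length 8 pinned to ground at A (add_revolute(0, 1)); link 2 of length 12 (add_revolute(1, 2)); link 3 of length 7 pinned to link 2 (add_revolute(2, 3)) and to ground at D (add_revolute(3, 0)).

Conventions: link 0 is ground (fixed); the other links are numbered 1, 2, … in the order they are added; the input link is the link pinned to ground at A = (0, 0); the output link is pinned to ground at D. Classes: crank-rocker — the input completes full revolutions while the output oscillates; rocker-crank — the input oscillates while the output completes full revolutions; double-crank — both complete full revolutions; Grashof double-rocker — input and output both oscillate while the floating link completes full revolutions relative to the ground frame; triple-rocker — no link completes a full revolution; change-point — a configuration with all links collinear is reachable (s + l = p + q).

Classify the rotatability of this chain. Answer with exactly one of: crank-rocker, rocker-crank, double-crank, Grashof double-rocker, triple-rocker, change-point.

lengths: ground=13, input=8, coupler=12, output=7
sorted: s=7 (shortest), l=13 (longest), p+q=20
s + l = 20 vs p + q = 20
s + l = p + q → change-point (collinear configuration reachable)

change-point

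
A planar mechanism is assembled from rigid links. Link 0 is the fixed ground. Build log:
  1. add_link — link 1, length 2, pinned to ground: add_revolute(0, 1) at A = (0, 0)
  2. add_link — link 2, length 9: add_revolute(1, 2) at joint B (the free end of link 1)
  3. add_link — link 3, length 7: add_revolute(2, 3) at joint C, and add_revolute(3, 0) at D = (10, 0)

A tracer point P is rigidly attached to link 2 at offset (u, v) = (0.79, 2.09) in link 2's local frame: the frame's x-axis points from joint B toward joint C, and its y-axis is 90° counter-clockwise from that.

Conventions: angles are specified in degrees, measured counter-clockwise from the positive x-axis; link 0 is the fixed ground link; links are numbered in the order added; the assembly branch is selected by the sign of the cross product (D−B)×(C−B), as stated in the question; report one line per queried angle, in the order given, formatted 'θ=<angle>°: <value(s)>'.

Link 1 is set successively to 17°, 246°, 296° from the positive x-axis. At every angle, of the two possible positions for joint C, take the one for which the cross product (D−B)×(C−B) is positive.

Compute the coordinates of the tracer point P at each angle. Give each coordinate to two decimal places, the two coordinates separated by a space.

A=(0,0), D=(10.00,0)
θ=17°: B = A + 2.00·(cos17°, sin17°) = (1.9126, 0.5847)
θ=17°: |BD| = 8.1085
θ=17°: circle(B,9.00) ∩ circle(D,7.00): a=6.0275, h=6.6835
θ=17°:   candidates: C₊=(8.4064,6.8162) cross=54.193; C₋=(7.4424,-6.5160) cross=-54.193
θ=17°:   branch + wants cross > 0 → take C=(8.4064,6.8162) (cross=54.193)
θ=17°: ex = (C−B)/|BC| = (0.7215,0.6924); ey = (-0.6924,0.7215)
θ=17°: P = B + 0.79·ex + 2.09·ey = (1.0355,2.6397)
θ=246°: B = A + 2.00·(cos246°, sin246°) = (-0.8135, -1.8271)
θ=246°: |BD| = 10.9667
θ=246°: circle(B,9.00) ∩ circle(D,7.00): a=6.9423, h=5.7275
θ=246°:   candidates: C₊=(5.0776,4.9770) cross=62.812; C₋=(6.9860,-6.3179) cross=-62.812
θ=246°:   branch + wants cross > 0 → take C=(5.0776,4.9770) (cross=62.812)
θ=246°: ex = (C−B)/|BC| = (0.6546,0.7560); ey = (-0.7560,0.6546)
θ=246°: P = B + 0.79·ex + 2.09·ey = (-1.8764,0.1382)
θ=296°: B = A + 2.00·(cos296°, sin296°) = (0.8767, -1.7976)
θ=296°: |BD| = 9.2987
θ=296°: circle(B,9.00) ∩ circle(D,7.00): a=6.3700, h=6.3579
θ=296°:   candidates: C₊=(5.8975,5.6718) cross=59.120; C₋=(8.3557,-6.8041) cross=-59.120
θ=296°:   branch + wants cross > 0 → take C=(5.8975,5.6718) (cross=59.120)
θ=296°: ex = (C−B)/|BC| = (0.5579,0.8299); ey = (-0.8299,0.5579)
θ=296°: P = B + 0.79·ex + 2.09·ey = (-0.4171,0.0240)

θ=17°: 1.04 2.64
θ=246°: -1.88 0.14
θ=296°: -0.42 0.02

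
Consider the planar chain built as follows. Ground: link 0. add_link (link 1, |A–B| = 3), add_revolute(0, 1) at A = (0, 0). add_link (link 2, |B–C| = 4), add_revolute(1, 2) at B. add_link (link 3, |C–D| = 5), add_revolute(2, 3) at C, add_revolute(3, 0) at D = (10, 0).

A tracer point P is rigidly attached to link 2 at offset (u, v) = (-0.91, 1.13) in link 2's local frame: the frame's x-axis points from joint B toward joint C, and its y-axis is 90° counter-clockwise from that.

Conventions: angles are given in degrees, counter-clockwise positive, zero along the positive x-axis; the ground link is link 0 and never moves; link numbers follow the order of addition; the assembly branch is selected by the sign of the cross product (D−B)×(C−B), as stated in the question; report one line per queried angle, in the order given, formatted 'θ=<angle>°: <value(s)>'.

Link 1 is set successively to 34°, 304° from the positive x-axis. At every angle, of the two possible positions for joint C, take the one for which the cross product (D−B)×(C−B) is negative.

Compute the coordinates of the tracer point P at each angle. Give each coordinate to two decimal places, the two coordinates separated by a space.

A=(0,0), D=(10.00,0)
θ=34°: B = A + 3.00·(cos34°, sin34°) = (2.4871, 1.6776)
θ=34°: |BD| = 7.6979
θ=34°: circle(B,4.00) ∩ circle(D,5.00): a=3.2644, h=2.3117
θ=34°:   candidates: C₊=(6.1768,3.2223) cross=17.795; C₋=(5.1693,-1.2899) cross=-17.795
θ=34°:   branch - wants cross < 0 → take C=(5.1693,-1.2899) (cross=-17.795)
θ=34°: ex = (C−B)/|BC| = (0.6705,-0.7419); ey = (0.7419,0.6705)
θ=34°: P = B + -0.91·ex + 1.13·ey = (2.7152,3.1104)
θ=304°: B = A + 3.00·(cos304°, sin304°) = (1.6776, -2.4871)
θ=304°: |BD| = 8.6861
θ=304°: circle(B,4.00) ∩ circle(D,5.00): a=3.8250, h=1.1703
θ=304°:   candidates: C₊=(5.0073,-0.2706) cross=10.165; C₋=(5.6775,-2.5132) cross=-10.165
θ=304°:   branch - wants cross < 0 → take C=(5.6775,-2.5132) (cross=-10.165)
θ=304°: ex = (C−B)/|BC| = (1.0000,-0.0065); ey = (0.0065,1.0000)
θ=304°: P = B + -0.91·ex + 1.13·ey = (0.7750,-1.3512)

θ=34°: 2.72 3.11
θ=304°: 0.77 -1.35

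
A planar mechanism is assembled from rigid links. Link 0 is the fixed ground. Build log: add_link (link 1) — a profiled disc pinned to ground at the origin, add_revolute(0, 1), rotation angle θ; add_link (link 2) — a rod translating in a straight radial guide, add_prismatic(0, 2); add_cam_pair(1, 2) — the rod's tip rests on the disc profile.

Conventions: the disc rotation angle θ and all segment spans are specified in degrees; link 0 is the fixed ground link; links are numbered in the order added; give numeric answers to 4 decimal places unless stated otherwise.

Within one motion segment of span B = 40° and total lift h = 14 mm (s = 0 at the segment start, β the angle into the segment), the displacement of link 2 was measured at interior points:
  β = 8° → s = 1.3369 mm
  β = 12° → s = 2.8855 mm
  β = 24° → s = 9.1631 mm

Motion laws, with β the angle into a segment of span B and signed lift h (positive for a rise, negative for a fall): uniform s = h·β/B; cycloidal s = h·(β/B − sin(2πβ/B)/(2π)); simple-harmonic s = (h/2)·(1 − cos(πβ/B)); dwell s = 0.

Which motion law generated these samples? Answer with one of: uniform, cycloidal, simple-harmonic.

candidates at β/B = r: uniform s = h·r (linear in β); cycloidal s = h·(r − sin(2πr)/(2π)); simple-harmonic s = (h/2)(1 − cos(πr))
β=8°: printed 1.3369 | uniform 2.8000, cycloidal 0.6809, simple-harmonic 1.3369
β=12°: printed 2.8855 | uniform 4.2000, cycloidal 2.0809, simple-harmonic 2.8855
β=24°: printed 9.1631 | uniform 8.4000, cycloidal 9.7097, simple-harmonic 9.1631
only one law matches every sample → simple-harmonic

simple-harmonic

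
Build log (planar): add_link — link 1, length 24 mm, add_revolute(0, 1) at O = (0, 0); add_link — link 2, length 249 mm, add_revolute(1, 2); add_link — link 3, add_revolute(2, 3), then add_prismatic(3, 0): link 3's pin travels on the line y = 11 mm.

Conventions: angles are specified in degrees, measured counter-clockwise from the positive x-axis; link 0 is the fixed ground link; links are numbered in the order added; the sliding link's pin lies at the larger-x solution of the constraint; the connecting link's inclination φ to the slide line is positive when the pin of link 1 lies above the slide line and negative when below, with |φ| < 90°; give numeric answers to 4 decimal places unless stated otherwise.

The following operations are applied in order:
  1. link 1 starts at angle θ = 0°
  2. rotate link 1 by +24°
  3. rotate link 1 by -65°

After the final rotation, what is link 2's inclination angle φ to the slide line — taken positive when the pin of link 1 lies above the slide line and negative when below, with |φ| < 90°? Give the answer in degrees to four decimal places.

geometry: r = 24 mm, L = 249 mm, e = 11 mm; θ starts at 0°
rotate link 1 by +24°: θ ← 0° +24° = 24°
rotate link 1 by -65°: θ ← 24° -65° = -41°
h = r sin θ − e = -15.745417 − 11 = -26.745417
sin φ = h / L = -26.745417 / 249 = -0.10741131
φ = arcsin(-0.10741131) = -6.166110°

-6.1661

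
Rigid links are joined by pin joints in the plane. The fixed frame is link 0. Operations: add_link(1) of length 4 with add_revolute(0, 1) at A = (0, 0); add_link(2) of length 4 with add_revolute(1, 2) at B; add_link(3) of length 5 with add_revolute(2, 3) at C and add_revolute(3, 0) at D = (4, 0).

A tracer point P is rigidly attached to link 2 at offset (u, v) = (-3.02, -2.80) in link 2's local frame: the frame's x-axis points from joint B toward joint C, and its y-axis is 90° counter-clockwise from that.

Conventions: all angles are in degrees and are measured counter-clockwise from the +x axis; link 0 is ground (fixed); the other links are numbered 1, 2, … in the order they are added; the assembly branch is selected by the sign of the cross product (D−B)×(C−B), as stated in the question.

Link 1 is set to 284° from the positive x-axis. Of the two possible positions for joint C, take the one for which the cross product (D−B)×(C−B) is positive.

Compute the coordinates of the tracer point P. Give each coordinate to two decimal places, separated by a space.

A=(0,0), D=(4.00,0)
B = A + 4.00·(cos284°, sin284°) = (0.9677, -3.8812)
|BD| = 4.9253
circle(B,4.00) ∩ circle(D,5.00): a=1.5490, h=3.6879
  candidates: C₊=(-0.9848,-0.3901) cross=18.164; C₋=(4.8274,-4.9311) cross=-18.164
  branch + wants cross > 0 → take C=(-0.9848,-0.3901) (cross=18.164)
ex = (C−B)/|BC| = (-0.4881,0.8728); ey = (-0.8728,-0.4881)
P = B + -3.02·ex + -2.80·ey = (4.8856,-5.1503)

4.89 -5.15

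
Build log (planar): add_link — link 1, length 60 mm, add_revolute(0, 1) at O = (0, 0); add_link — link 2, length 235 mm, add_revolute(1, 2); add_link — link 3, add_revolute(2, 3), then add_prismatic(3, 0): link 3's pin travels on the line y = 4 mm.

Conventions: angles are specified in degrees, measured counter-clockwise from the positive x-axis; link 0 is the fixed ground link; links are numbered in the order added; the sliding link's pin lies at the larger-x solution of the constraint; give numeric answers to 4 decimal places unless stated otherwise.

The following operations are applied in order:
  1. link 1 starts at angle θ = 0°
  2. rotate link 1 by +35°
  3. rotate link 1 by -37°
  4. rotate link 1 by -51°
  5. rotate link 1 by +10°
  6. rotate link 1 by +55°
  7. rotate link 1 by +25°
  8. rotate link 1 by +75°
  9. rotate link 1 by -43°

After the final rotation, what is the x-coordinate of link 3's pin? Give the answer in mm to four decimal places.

geometry: r = 60 mm, L = 235 mm, e = 4 mm; θ starts at 0°
rotate link 1 by +35°: θ ← 0° +35° = 35°
rotate link 1 by -37°: θ ← 35° -37° = -2°
rotate link 1 by -51°: θ ← -2° -51° = -53°
rotate link 1 by +10°: θ ← -53° +10° = -43°
rotate link 1 by +55°: θ ← -43° +55° = 12°
rotate link 1 by +25°: θ ← 12° +25° = 37°
rotate link 1 by +75°: θ ← 37° +75° = 112°
rotate link 1 by -43°: θ ← 112° -43° = 69°
crank pin P = (r cos θ, r sin θ) = (21.502077, 56.014826)
h = r sin θ − e = 56.014826 − 4 = 52.014826
x = r cos θ + √(L² − h²) = 21.502077 + 229.171241 = 250.673318

250.6733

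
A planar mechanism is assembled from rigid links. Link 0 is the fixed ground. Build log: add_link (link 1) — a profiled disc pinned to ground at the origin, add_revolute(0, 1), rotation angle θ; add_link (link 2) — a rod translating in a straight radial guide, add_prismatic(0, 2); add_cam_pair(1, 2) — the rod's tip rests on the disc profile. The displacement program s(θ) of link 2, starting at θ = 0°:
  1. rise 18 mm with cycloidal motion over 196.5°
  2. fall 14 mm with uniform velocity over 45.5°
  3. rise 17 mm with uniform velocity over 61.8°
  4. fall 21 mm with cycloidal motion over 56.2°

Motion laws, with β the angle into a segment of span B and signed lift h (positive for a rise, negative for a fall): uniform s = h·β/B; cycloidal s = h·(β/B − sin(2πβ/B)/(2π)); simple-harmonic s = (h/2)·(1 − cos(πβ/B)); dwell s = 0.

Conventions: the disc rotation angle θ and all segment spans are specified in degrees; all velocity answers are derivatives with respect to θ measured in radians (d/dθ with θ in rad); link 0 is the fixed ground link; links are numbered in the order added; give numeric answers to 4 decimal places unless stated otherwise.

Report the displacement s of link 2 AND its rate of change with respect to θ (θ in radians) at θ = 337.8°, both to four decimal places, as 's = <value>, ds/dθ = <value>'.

seg 1 [0°–196.5°] cycloidal, h=18: full span → s += 18 → s = 18.0000
seg 2 [196.5°–242°] uniform, h=-14: full span → s += -14 → s = 4.0000
seg 3 [242°–303.8°] uniform, h=17: full span → s += 17 → s = 21.0000
seg 4 [303.8°–360°] cycloidal, h=-21: θ=337.8° here. β=34, B=56.2. -21·(0.6050 − sin(2π·0.6050)/(2π)) = -14.7528 → s = 6.2472
velocity in seg [303.8°–360°] (cycloidal), θ in radians: β = 34° = 0.5934 rad, B = 56.2° = 0.9809 rad; ds/dθ = (h/B)(1 − cos(2πβ/B)) = ((-21)/0.9809)(1 − cos(2π·0.6050)) = -38.327710 mm/rad

s = 6.2472, ds/dθ = -38.3277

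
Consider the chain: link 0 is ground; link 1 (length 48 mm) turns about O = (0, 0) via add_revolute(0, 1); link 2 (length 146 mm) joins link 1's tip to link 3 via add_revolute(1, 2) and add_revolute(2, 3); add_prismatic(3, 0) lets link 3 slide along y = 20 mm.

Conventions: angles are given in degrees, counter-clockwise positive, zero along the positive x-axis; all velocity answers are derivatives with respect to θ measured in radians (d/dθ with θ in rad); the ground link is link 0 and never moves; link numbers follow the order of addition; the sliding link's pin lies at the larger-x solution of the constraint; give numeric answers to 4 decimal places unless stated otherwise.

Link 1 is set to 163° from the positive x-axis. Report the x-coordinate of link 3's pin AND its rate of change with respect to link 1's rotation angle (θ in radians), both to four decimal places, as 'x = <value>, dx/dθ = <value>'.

geometry: r = 48 mm, L = 146 mm, e = 20 mm
crank pin P = (r cos θ, r sin θ) = (-45.902628, 14.033842)
h = r sin θ − e = 14.033842 − 20 = -5.966158
x = r cos θ + √(L² − h²) = -45.902628 + 145.878048 = 99.975420
dx/dθ = −r sin θ − h·r cos θ/√(L² − h²) (θ in radians; h = -5.966158) = -15.911179

x = 99.9754, dx/dθ = -15.9112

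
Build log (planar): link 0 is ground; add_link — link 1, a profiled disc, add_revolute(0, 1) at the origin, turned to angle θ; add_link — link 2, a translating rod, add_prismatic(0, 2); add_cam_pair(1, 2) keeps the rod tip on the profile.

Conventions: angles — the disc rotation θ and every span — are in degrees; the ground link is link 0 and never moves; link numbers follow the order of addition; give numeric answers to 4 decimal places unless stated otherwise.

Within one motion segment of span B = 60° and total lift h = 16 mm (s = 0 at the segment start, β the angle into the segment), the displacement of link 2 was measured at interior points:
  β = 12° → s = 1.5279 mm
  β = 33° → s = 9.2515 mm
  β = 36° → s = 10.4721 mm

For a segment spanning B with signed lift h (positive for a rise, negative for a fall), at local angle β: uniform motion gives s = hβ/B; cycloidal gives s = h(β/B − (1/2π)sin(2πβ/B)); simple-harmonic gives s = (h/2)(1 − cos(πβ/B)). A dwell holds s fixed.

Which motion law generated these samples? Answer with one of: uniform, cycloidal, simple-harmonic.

candidates at β/B = r: uniform s = h·r (linear in β); cycloidal s = h·(r − sin(2πr)/(2π)); simple-harmonic s = (h/2)(1 − cos(πr))
β=12°: printed 1.5279 | uniform 3.2000, cycloidal 0.7782, simple-harmonic 1.5279
β=33°: printed 9.2515 | uniform 8.8000, cycloidal 9.5869, simple-harmonic 9.2515
β=36°: printed 10.4721 | uniform 9.6000, cycloidal 11.0968, simple-harmonic 10.4721
only one law matches every sample → simple-harmonic

simple-harmonic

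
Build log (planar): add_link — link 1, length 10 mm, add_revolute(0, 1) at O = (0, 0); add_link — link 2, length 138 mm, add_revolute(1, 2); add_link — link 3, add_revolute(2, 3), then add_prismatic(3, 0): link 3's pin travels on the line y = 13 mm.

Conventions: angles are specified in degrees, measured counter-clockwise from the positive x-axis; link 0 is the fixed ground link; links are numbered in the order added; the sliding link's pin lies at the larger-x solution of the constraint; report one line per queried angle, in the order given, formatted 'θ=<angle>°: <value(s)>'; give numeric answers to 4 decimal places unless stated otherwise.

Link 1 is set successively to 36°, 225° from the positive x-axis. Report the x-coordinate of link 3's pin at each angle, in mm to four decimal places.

geometry: r = 10 mm, L = 138 mm, e = 13 mm
θ=36°: crank pin P = (r cos θ, r sin θ) = (8.090170, 5.877853)
θ=36°: h = r sin θ − e = 5.877853 − 13 = -7.122147
θ=36°: x = r cos θ + √(L² − h²) = 8.090170 + 137.816091 = 145.906261
θ=225°: crank pin P = (r cos θ, r sin θ) = (-7.071068, -7.071068)
θ=225°: h = r sin θ − e = -7.071068 − 13 = -20.071068
θ=225°: x = r cos θ + √(L² − h²) = -7.071068 + 136.532605 = 129.461537

θ=36°: 145.9063
θ=225°: 129.4615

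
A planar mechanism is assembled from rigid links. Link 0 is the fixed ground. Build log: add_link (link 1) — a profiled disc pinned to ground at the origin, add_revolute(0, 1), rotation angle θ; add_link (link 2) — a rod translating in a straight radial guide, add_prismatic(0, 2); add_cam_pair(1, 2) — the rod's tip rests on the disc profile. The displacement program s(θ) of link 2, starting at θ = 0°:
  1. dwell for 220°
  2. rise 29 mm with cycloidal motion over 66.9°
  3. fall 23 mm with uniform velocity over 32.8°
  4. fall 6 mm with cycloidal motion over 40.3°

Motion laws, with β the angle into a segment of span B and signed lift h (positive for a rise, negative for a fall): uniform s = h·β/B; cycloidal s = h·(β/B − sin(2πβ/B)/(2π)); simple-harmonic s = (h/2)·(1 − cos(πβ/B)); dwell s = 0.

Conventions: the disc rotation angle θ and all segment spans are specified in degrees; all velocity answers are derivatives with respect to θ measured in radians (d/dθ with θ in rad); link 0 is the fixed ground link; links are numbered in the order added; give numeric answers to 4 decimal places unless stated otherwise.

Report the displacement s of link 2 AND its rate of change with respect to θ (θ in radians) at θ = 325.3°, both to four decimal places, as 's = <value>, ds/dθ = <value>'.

seg 1 [0°–220°] dwell: s stays 0.0000
seg 2 [220°–286.9°] cycloidal, h=29: full span → s += 29 → s = 29.0000
seg 3 [286.9°–319.7°] uniform, h=-23: full span → s += -23 → s = 6.0000
seg 4 [319.7°–360°] cycloidal, h=-6: θ=325.3° here. β=5.6, B=40.3. -6·(0.1390 − sin(2π·0.1390)/(2π)) = -0.1020 → s = 5.8980
velocity in seg [319.7°–360°] (cycloidal), θ in radians: β = 5.6° = 0.0977 rad, B = 40.3° = 0.7034 rad; ds/dθ = (h/B)(1 − cos(2πβ/B)) = ((-6)/0.7034)(1 − cos(2π·0.1390)) = -3.049991 mm/rad

s = 5.8980, ds/dθ = -3.0500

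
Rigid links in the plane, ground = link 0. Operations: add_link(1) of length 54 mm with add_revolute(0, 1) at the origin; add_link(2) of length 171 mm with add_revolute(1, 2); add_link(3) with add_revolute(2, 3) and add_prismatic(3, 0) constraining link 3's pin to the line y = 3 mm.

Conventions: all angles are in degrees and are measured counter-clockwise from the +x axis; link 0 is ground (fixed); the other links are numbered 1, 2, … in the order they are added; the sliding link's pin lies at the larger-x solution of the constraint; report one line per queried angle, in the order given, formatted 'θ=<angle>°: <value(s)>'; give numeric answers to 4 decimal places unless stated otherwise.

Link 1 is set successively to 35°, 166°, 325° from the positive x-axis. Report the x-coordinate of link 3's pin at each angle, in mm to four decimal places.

geometry: r = 54 mm, L = 171 mm, e = 3 mm
θ=35°: crank pin P = (r cos θ, r sin θ) = (44.234210, 30.973128)
θ=35°: h = r sin θ − e = 30.973128 − 3 = 27.973128
θ=35°: x = r cos θ + √(L² − h²) = 44.234210 + 168.696485 = 212.930696
θ=166°: crank pin P = (r cos θ, r sin θ) = (-52.395969, 13.063782)
θ=166°: h = r sin θ − e = 13.063782 − 3 = 10.063782
θ=166°: x = r cos θ + √(L² − h²) = -52.395969 + 170.703604 = 118.307634
θ=325°: crank pin P = (r cos θ, r sin θ) = (44.234210, -30.973128)
θ=325°: h = r sin θ − e = -30.973128 − 3 = -33.973128
θ=325°: x = r cos θ + √(L² − h²) = 44.234210 + 167.591249 = 211.825459

θ=35°: 212.9307
θ=166°: 118.3076
θ=325°: 211.8255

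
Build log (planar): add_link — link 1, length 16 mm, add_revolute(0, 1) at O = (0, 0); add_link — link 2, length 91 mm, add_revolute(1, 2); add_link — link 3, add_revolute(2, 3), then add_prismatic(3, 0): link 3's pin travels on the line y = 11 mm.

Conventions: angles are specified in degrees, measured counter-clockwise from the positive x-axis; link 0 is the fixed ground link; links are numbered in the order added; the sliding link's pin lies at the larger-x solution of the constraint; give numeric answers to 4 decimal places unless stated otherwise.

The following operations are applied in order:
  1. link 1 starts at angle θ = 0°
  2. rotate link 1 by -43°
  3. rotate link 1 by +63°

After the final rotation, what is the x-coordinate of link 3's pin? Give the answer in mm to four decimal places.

geometry: r = 16 mm, L = 91 mm, e = 11 mm; θ starts at 0°
rotate link 1 by -43°: θ ← 0° -43° = -43°
rotate link 1 by +63°: θ ← -43° +63° = 20°
crank pin P = (r cos θ, r sin θ) = (15.035082, 5.472322)
h = r sin θ − e = 5.472322 − 11 = -5.527678
x = r cos θ + √(L² − h²) = 15.035082 + 90.831959 = 105.867041

105.8670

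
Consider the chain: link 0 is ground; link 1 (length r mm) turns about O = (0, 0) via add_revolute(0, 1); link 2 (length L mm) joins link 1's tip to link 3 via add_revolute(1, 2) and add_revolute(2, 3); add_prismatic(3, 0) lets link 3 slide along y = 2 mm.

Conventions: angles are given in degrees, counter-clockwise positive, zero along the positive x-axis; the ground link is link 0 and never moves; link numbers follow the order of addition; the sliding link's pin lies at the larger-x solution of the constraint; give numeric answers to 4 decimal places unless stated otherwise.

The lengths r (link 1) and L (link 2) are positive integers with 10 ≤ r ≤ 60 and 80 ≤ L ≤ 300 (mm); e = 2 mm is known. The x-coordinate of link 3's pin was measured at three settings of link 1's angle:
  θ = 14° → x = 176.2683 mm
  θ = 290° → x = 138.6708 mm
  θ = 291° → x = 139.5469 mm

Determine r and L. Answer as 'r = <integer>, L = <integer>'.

constraint per measurement: (x − r cos θ)² + (r sin θ − e)² = L²
subtracting the θ₁ and θ₂ equations cancels the r² and L² terms:
r = (x₁² − x₂²) / (2[(x₁cos θ₁ + e sin θ₁) − (x₂cos θ₂ + e sin θ₂)]) = 46.9999 → r = 47
L² = (x₁ − r cos θ₁)² + (r sin θ₁ − e)² = 17160.9887 → L = 131.0000 → L = 131
check at θ₃=291°: x = 139.5469 (printed 139.5469) ✓

r = 47, L = 131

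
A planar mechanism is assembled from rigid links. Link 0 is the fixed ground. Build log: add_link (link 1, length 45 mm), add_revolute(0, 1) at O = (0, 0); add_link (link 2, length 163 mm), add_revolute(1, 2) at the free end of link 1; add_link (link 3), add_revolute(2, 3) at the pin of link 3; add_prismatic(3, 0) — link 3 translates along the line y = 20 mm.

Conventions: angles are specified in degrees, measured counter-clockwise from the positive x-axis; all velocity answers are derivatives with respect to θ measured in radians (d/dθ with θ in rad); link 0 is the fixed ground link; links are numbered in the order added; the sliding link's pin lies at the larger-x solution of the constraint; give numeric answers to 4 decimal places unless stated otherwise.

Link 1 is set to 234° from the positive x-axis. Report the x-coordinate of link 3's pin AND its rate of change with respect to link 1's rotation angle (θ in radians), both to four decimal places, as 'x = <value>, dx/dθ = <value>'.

geometry: r = 45 mm, L = 163 mm, e = 20 mm
crank pin P = (r cos θ, r sin θ) = (-26.450336, -36.405765)
h = r sin θ − e = -36.405765 − 20 = -56.405765
x = r cos θ + √(L² − h²) = -26.450336 + 152.929362 = 126.479025
dx/dθ = −r sin θ − h·r cos θ/√(L² − h²) (θ in radians; h = -56.405765) = 26.649944

x = 126.4790, dx/dθ = 26.6499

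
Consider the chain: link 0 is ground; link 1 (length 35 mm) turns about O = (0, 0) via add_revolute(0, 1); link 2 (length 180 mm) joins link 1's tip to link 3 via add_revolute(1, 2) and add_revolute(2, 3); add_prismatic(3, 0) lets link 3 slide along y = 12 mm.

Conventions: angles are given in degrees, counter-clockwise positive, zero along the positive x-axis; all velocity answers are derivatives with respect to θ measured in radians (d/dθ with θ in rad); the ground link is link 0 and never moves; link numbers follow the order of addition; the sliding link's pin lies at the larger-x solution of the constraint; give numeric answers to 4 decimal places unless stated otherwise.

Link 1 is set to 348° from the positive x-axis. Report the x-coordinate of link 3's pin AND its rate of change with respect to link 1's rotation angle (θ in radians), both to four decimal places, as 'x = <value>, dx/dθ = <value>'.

geometry: r = 35 mm, L = 180 mm, e = 12 mm
crank pin P = (r cos θ, r sin θ) = (34.235166, -7.276909)
h = r sin θ − e = -7.276909 − 12 = -19.276909
x = r cos θ + √(L² − h²) = 34.235166 + 178.964803 = 213.199969
dx/dθ = −r sin θ − h·r cos θ/√(L² − h²) (θ in radians; h = -19.276909) = 10.964496

x = 213.2000, dx/dθ = 10.9645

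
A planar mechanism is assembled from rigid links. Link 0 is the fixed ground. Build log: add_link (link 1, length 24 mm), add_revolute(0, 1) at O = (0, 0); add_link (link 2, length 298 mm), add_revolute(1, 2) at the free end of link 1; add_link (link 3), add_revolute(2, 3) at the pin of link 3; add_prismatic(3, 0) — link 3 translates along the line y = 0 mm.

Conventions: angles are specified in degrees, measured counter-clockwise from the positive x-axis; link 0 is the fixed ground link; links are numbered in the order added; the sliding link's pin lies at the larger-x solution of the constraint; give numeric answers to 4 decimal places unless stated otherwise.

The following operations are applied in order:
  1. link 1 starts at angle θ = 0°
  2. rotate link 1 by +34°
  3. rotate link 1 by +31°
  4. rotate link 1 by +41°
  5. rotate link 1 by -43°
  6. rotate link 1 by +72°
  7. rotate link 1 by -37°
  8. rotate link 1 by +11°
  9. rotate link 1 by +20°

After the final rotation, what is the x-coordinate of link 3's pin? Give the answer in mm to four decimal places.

geometry: r = 24 mm, L = 298 mm, e = 0 mm; θ starts at 0°
rotate link 1 by +34°: θ ← 0° +34° = 34°
rotate link 1 by +31°: θ ← 34° +31° = 65°
rotate link 1 by +41°: θ ← 65° +41° = 106°
rotate link 1 by -43°: θ ← 106° -43° = 63°
rotate link 1 by +72°: θ ← 63° +72° = 135°
rotate link 1 by -37°: θ ← 135° -37° = 98°
rotate link 1 by +11°: θ ← 98° +11° = 109°
rotate link 1 by +20°: θ ← 109° +20° = 129°
crank pin P = (r cos θ, r sin θ) = (-15.103689, 18.651503)
h = r sin θ − e = 18.651503 − 0 = 18.651503
x = r cos θ + √(L² − h²) = -15.103689 + 297.415738 = 282.312049

282.3120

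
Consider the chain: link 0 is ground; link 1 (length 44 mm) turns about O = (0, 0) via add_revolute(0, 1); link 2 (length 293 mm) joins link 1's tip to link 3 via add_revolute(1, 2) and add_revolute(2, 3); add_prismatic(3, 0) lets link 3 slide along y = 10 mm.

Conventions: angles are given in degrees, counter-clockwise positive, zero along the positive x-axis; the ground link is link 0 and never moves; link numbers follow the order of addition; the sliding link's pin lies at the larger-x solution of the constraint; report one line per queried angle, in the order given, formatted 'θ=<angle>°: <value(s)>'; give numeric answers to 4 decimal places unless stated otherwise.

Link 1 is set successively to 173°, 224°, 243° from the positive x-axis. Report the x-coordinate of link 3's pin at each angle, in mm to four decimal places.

geometry: r = 44 mm, L = 293 mm, e = 10 mm
θ=173°: crank pin P = (r cos θ, r sin θ) = (-43.672031, 5.362251)
θ=173°: h = r sin θ − e = 5.362251 − 10 = -4.637749
θ=173°: x = r cos θ + √(L² − h²) = -43.672031 + 292.963293 = 249.291263
θ=224°: crank pin P = (r cos θ, r sin θ) = (-31.650951, -30.564968)
θ=224°: h = r sin θ − e = -30.564968 − 10 = -40.564968
θ=224°: x = r cos θ + √(L² − h²) = -31.650951 + 290.178365 = 258.527413
θ=243°: crank pin P = (r cos θ, r sin θ) = (-19.975582, -39.204287)
θ=243°: h = r sin θ − e = -39.204287 − 10 = -49.204287
θ=243°: x = r cos θ + √(L² − h²) = -19.975582 + 288.838948 = 268.863366

θ=173°: 249.2913
θ=224°: 258.5274
θ=243°: 268.8634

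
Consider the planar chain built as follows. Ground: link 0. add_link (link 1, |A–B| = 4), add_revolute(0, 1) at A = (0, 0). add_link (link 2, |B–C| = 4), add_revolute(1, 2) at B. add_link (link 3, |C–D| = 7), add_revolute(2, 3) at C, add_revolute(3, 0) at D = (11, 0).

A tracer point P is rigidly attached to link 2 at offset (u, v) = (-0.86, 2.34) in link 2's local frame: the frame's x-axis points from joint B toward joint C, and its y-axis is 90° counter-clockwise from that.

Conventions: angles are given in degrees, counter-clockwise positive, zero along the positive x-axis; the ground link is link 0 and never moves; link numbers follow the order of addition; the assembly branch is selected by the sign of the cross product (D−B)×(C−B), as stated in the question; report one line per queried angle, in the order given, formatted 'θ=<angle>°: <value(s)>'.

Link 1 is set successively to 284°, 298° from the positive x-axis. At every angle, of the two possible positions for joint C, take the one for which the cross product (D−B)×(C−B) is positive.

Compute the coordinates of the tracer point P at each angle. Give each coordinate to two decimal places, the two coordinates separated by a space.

A=(0,0), D=(11.00,0)
θ=284°: B = A + 4.00·(cos284°, sin284°) = (0.9677, -3.8812)
θ=284°: |BD| = 10.7569
θ=284°: circle(B,4.00) ∩ circle(D,7.00): a=3.8446, h=1.1043
θ=284°:   candidates: C₊=(4.1548,-1.4641) cross=11.879; C₋=(4.9517,-3.5239) cross=-11.879
θ=284°:   branch + wants cross > 0 → take C=(4.1548,-1.4641) (cross=11.879)
θ=284°: ex = (C−B)/|BC| = (0.7968,0.6043); ey = (-0.6043,0.7968)
θ=284°: P = B + -0.86·ex + 2.34·ey = (-1.1315,-2.5364)
θ=298°: B = A + 4.00·(cos298°, sin298°) = (1.8779, -3.5318)
θ=298°: |BD| = 9.7819
θ=298°: circle(B,4.00) ∩ circle(D,7.00): a=3.2042, h=2.3944
θ=298°:   candidates: C₊=(4.0014,-0.1420) cross=23.422; C₋=(5.7304,-4.6078) cross=-23.422
θ=298°:   branch + wants cross > 0 → take C=(4.0014,-0.1420) (cross=23.422)
θ=298°: ex = (C−B)/|BC| = (0.5309,0.8474); ey = (-0.8474,0.5309)
θ=298°: P = B + -0.86·ex + 2.34·ey = (-0.5617,-3.0183)

θ=284°: -1.13 -2.54
θ=298°: -0.56 -3.02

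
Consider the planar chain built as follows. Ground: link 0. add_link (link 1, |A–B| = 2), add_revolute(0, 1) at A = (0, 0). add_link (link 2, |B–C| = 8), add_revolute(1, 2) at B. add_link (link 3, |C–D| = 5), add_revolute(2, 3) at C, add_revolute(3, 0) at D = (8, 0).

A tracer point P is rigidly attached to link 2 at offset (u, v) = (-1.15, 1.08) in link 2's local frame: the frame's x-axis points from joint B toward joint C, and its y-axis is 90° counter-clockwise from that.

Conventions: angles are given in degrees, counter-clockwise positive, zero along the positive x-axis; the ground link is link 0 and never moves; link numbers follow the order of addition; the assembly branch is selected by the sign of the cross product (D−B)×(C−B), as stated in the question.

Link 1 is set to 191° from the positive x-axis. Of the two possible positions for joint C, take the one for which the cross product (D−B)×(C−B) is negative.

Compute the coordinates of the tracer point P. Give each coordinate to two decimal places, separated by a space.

A=(0,0), D=(8.00,0)
B = A + 2.00·(cos191°, sin191°) = (-1.9633, -0.3816)
|BD| = 9.9706
circle(B,8.00) ∩ circle(D,5.00): a=6.9410, h=3.9777
  candidates: C₊=(4.8205,3.8588) cross=39.660; C₋=(5.1249,-4.0907) cross=-39.660
  branch - wants cross < 0 → take C=(5.1249,-4.0907) (cross=-39.660)
ex = (C−B)/|BC| = (0.8860,-0.4636); ey = (0.4636,0.8860)
P = B + -1.15·ex + 1.08·ey = (-2.4815,1.1085)

-2.48 1.11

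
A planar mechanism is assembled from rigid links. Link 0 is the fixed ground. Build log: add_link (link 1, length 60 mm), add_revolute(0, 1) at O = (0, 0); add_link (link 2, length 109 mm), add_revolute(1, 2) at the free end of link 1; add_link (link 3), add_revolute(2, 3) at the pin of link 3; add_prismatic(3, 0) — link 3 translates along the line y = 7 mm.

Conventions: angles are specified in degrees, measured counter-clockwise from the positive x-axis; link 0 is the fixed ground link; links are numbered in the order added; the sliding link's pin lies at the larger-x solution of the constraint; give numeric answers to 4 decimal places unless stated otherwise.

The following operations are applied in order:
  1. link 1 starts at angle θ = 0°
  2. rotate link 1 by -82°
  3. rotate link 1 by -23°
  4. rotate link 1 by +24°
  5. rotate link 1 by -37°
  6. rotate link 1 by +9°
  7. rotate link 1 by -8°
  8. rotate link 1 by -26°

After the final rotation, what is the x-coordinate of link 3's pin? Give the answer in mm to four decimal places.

geometry: r = 60 mm, L = 109 mm, e = 7 mm; θ starts at 0°
rotate link 1 by -82°: θ ← 0° -82° = -82°
rotate link 1 by -23°: θ ← -82° -23° = -105°
rotate link 1 by +24°: θ ← -105° +24° = -81°
rotate link 1 by -37°: θ ← -81° -37° = -118°
rotate link 1 by +9°: θ ← -118° +9° = -109°
rotate link 1 by -8°: θ ← -109° -8° = -117°
rotate link 1 by -26°: θ ← -117° -26° = -143°
crank pin P = (r cos θ, r sin θ) = (-47.918131, -36.108901)
h = r sin θ − e = -36.108901 − 7 = -43.108901
x = r cos θ + √(L² − h²) = -47.918131 + 100.113049 = 52.194919

52.1949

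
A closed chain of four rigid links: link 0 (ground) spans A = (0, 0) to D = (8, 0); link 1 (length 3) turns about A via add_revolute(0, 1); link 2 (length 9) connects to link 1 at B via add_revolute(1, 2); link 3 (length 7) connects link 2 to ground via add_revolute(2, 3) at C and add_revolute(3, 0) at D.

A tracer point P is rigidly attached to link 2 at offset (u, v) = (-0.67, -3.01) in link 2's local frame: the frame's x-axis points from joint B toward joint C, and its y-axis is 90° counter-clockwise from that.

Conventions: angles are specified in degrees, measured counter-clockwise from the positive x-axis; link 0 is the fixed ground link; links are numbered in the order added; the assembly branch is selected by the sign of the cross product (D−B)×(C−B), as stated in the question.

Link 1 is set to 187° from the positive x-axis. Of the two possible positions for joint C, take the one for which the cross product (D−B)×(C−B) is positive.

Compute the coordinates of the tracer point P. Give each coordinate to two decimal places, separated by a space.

A=(0,0), D=(8.00,0)
B = A + 3.00·(cos187°, sin187°) = (-2.9776, -0.3656)
|BD| = 10.9837
circle(B,9.00) ∩ circle(D,7.00): a=6.9486, h=5.7199
  candidates: C₊=(3.7767,5.5824) cross=62.826; C₋=(4.1575,-5.8511) cross=-62.826
  branch + wants cross > 0 → take C=(3.7767,5.5824) (cross=62.826)
ex = (C−B)/|BC| = (0.7505,0.6609); ey = (-0.6609,0.7505)
P = B + -0.67·ex + -3.01·ey = (-1.4912,-3.0674)

-1.49 -3.07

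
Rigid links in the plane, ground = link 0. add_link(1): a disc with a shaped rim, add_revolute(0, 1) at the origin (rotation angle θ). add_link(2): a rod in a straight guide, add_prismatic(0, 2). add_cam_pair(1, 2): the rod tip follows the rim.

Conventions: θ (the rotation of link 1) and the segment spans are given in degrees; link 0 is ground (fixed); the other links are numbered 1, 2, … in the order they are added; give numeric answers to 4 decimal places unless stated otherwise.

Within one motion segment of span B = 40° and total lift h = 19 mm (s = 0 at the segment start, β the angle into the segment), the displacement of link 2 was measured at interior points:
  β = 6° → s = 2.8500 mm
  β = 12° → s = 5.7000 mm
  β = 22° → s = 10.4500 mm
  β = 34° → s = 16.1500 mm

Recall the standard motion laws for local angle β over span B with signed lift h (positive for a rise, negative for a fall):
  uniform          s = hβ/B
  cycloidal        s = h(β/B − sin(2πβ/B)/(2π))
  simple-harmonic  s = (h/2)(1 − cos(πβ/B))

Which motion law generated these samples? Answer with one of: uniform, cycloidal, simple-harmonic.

candidates at β/B = r: uniform s = h·r (linear in β); cycloidal s = h·(r − sin(2πr)/(2π)); simple-harmonic s = (h/2)(1 − cos(πr))
β=6°: printed 2.8500 | uniform 2.8500, cycloidal 0.4036, simple-harmonic 1.0354
β=12°: printed 5.7000 | uniform 5.7000, cycloidal 2.8241, simple-harmonic 3.9160
β=22°: printed 10.4500 | uniform 10.4500, cycloidal 11.3845, simple-harmonic 10.9861
β=34°: printed 16.1500 | uniform 16.1500, cycloidal 18.5964, simple-harmonic 17.9646
only one law matches every sample → uniform

uniform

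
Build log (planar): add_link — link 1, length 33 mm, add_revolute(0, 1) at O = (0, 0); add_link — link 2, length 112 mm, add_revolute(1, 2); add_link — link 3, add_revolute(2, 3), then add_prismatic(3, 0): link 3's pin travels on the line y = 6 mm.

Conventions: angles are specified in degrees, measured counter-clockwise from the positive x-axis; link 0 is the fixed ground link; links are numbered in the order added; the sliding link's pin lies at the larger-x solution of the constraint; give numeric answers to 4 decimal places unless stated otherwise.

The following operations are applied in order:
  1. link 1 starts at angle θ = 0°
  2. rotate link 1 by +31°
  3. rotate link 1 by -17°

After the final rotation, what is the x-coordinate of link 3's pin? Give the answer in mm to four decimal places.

geometry: r = 33 mm, L = 112 mm, e = 6 mm; θ starts at 0°
rotate link 1 by +31°: θ ← 0° +31° = 31°
rotate link 1 by -17°: θ ← 31° -17° = 14°
crank pin P = (r cos θ, r sin θ) = (32.019759, 7.983423)
h = r sin θ − e = 7.983423 − 6 = 1.983423
x = r cos θ + √(L² − h²) = 32.019759 + 111.982436 = 144.002195

144.0022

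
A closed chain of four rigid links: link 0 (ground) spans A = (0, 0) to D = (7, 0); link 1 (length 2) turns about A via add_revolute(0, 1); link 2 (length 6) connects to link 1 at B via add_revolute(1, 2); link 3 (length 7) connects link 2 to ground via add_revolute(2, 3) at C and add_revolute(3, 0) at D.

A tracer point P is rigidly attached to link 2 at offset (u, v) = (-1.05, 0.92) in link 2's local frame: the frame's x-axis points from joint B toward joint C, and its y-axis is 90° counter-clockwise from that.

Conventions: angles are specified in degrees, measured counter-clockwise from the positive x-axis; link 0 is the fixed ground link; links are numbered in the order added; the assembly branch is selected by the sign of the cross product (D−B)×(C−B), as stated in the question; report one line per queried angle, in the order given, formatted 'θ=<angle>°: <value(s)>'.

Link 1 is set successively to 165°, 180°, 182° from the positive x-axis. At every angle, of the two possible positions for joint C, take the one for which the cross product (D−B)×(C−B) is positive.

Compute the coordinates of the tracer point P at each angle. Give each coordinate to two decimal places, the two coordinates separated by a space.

A=(0,0), D=(7.00,0)
θ=165°: B = A + 2.00·(cos165°, sin165°) = (-1.9319, 0.5176)
θ=165°: |BD| = 8.9468
θ=165°: circle(B,6.00) ∩ circle(D,7.00): a=3.7469, h=4.6862
θ=165°:   candidates: C₊=(2.0799,4.9792) cross=41.927; C₋=(1.5376,-4.3775) cross=-41.927
θ=165°:   branch + wants cross > 0 → take C=(2.0799,4.9792) (cross=41.927)
θ=165°: ex = (C−B)/|BC| = (0.6686,0.7436); ey = (-0.7436,0.6686)
θ=165°: P = B + -1.05·ex + 0.92·ey = (-3.3180,0.3520)
θ=180°: B = A + 2.00·(cos180°, sin180°) = (-2.0000, 0.0000)
θ=180°: |BD| = 9.0000
θ=180°: circle(B,6.00) ∩ circle(D,7.00): a=3.7778, h=4.6614
θ=180°:   candidates: C₊=(1.7778,4.6614) cross=41.952; C₋=(1.7778,-4.6614) cross=-41.952
θ=180°:   branch + wants cross > 0 → take C=(1.7778,4.6614) (cross=41.952)
θ=180°: ex = (C−B)/|BC| = (0.6296,0.7769); ey = (-0.7769,0.6296)
θ=180°: P = B + -1.05·ex + 0.92·ey = (-3.3759,-0.2365)
θ=182°: B = A + 2.00·(cos182°, sin182°) = (-1.9988, -0.0698)
θ=182°: |BD| = 8.9991
θ=182°: circle(B,6.00) ∩ circle(D,7.00): a=3.7772, h=4.6618
θ=182°:   candidates: C₊=(1.7422,4.6212) cross=41.952; C₋=(1.8145,-4.7022) cross=-41.952
θ=182°:   branch + wants cross > 0 → take C=(1.7422,4.6212) (cross=41.952)
θ=182°: ex = (C−B)/|BC| = (0.6235,0.7818); ey = (-0.7818,0.6235)
θ=182°: P = B + -1.05·ex + 0.92·ey = (-3.3727,-0.3171)

θ=165°: -3.32 0.35
θ=180°: -3.38 -0.24
θ=182°: -3.37 -0.32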